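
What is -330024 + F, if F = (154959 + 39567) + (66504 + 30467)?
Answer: -38527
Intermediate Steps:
F = 291497 (F = 194526 + 96971 = 291497)
-330024 + F = -330024 + 291497 = -38527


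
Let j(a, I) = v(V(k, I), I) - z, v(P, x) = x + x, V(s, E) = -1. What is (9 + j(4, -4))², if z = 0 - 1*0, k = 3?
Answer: 1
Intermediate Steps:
z = 0 (z = 0 + 0 = 0)
v(P, x) = 2*x
j(a, I) = 2*I (j(a, I) = 2*I - 1*0 = 2*I + 0 = 2*I)
(9 + j(4, -4))² = (9 + 2*(-4))² = (9 - 8)² = 1² = 1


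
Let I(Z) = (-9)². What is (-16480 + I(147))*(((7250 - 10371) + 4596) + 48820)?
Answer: -824787705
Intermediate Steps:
I(Z) = 81
(-16480 + I(147))*(((7250 - 10371) + 4596) + 48820) = (-16480 + 81)*(((7250 - 10371) + 4596) + 48820) = -16399*((-3121 + 4596) + 48820) = -16399*(1475 + 48820) = -16399*50295 = -824787705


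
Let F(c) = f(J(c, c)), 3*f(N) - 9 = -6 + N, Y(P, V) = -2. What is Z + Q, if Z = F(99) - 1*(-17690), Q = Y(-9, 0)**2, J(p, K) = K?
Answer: 17728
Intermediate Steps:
f(N) = 1 + N/3 (f(N) = 3 + (-6 + N)/3 = 3 + (-2 + N/3) = 1 + N/3)
Q = 4 (Q = (-2)**2 = 4)
F(c) = 1 + c/3
Z = 17724 (Z = (1 + (1/3)*99) - 1*(-17690) = (1 + 33) + 17690 = 34 + 17690 = 17724)
Z + Q = 17724 + 4 = 17728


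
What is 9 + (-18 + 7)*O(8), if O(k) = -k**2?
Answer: 713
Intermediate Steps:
9 + (-18 + 7)*O(8) = 9 + (-18 + 7)*(-1*8**2) = 9 - (-11)*64 = 9 - 11*(-64) = 9 + 704 = 713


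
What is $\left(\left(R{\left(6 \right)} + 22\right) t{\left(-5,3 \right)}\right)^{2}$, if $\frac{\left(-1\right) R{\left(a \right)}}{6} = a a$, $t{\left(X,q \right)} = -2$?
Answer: $150544$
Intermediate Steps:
$R{\left(a \right)} = - 6 a^{2}$ ($R{\left(a \right)} = - 6 a a = - 6 a^{2}$)
$\left(\left(R{\left(6 \right)} + 22\right) t{\left(-5,3 \right)}\right)^{2} = \left(\left(- 6 \cdot 6^{2} + 22\right) \left(-2\right)\right)^{2} = \left(\left(\left(-6\right) 36 + 22\right) \left(-2\right)\right)^{2} = \left(\left(-216 + 22\right) \left(-2\right)\right)^{2} = \left(\left(-194\right) \left(-2\right)\right)^{2} = 388^{2} = 150544$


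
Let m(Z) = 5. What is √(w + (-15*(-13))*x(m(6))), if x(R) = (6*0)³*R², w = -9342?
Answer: 3*I*√1038 ≈ 96.654*I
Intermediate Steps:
x(R) = 0 (x(R) = 0³*R² = 0*R² = 0)
√(w + (-15*(-13))*x(m(6))) = √(-9342 - 15*(-13)*0) = √(-9342 + 195*0) = √(-9342 + 0) = √(-9342) = 3*I*√1038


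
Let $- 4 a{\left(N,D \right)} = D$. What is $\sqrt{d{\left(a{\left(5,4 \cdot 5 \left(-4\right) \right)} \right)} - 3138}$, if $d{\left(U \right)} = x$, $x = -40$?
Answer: $i \sqrt{3178} \approx 56.374 i$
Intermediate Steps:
$a{\left(N,D \right)} = - \frac{D}{4}$
$d{\left(U \right)} = -40$
$\sqrt{d{\left(a{\left(5,4 \cdot 5 \left(-4\right) \right)} \right)} - 3138} = \sqrt{-40 - 3138} = \sqrt{-3178} = i \sqrt{3178}$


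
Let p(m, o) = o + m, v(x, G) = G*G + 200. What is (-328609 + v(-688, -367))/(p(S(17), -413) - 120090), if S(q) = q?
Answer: 96860/60243 ≈ 1.6078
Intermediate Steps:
v(x, G) = 200 + G² (v(x, G) = G² + 200 = 200 + G²)
p(m, o) = m + o
(-328609 + v(-688, -367))/(p(S(17), -413) - 120090) = (-328609 + (200 + (-367)²))/((17 - 413) - 120090) = (-328609 + (200 + 134689))/(-396 - 120090) = (-328609 + 134889)/(-120486) = -193720*(-1/120486) = 96860/60243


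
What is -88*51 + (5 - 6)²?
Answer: -4487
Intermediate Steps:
-88*51 + (5 - 6)² = -4488 + (-1)² = -4488 + 1 = -4487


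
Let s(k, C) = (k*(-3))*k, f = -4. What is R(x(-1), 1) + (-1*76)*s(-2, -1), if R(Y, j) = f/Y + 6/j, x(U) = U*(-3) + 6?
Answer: 8258/9 ≈ 917.56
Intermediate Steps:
s(k, C) = -3*k² (s(k, C) = (-3*k)*k = -3*k²)
x(U) = 6 - 3*U (x(U) = -3*U + 6 = 6 - 3*U)
R(Y, j) = -4/Y + 6/j
R(x(-1), 1) + (-1*76)*s(-2, -1) = (-4/(6 - 3*(-1)) + 6/1) + (-1*76)*(-3*(-2)²) = (-4/(6 + 3) + 6*1) - (-228)*4 = (-4/9 + 6) - 76*(-12) = (-4*⅑ + 6) + 912 = (-4/9 + 6) + 912 = 50/9 + 912 = 8258/9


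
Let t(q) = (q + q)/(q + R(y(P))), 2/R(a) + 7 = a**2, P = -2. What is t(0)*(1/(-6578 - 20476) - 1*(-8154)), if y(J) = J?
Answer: 0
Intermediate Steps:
R(a) = 2/(-7 + a**2)
t(q) = 2*q/(-2/3 + q) (t(q) = (q + q)/(q + 2/(-7 + (-2)**2)) = (2*q)/(q + 2/(-7 + 4)) = (2*q)/(q + 2/(-3)) = (2*q)/(q + 2*(-1/3)) = (2*q)/(q - 2/3) = (2*q)/(-2/3 + q) = 2*q/(-2/3 + q))
t(0)*(1/(-6578 - 20476) - 1*(-8154)) = (6*0/(-2 + 3*0))*(1/(-6578 - 20476) - 1*(-8154)) = (6*0/(-2 + 0))*(1/(-27054) + 8154) = (6*0/(-2))*(-1/27054 + 8154) = (6*0*(-1/2))*(220598315/27054) = 0*(220598315/27054) = 0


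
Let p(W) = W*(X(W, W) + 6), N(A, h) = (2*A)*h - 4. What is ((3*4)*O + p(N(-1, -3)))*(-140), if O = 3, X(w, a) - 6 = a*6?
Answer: -11760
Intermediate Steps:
X(w, a) = 6 + 6*a (X(w, a) = 6 + a*6 = 6 + 6*a)
N(A, h) = -4 + 2*A*h (N(A, h) = 2*A*h - 4 = -4 + 2*A*h)
p(W) = W*(12 + 6*W) (p(W) = W*((6 + 6*W) + 6) = W*(12 + 6*W))
((3*4)*O + p(N(-1, -3)))*(-140) = ((3*4)*3 + 6*(-4 + 2*(-1)*(-3))*(2 + (-4 + 2*(-1)*(-3))))*(-140) = (12*3 + 6*(-4 + 6)*(2 + (-4 + 6)))*(-140) = (36 + 6*2*(2 + 2))*(-140) = (36 + 6*2*4)*(-140) = (36 + 48)*(-140) = 84*(-140) = -11760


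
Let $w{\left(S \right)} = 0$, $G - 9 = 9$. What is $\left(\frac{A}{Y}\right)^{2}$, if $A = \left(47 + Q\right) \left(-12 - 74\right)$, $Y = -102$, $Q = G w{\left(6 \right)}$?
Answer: $\frac{4084441}{2601} \approx 1570.3$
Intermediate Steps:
$G = 18$ ($G = 9 + 9 = 18$)
$Q = 0$ ($Q = 18 \cdot 0 = 0$)
$A = -4042$ ($A = \left(47 + 0\right) \left(-12 - 74\right) = 47 \left(-86\right) = -4042$)
$\left(\frac{A}{Y}\right)^{2} = \left(- \frac{4042}{-102}\right)^{2} = \left(\left(-4042\right) \left(- \frac{1}{102}\right)\right)^{2} = \left(\frac{2021}{51}\right)^{2} = \frac{4084441}{2601}$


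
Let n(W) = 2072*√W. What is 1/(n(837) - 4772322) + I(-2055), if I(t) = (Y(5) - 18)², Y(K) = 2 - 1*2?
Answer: 409886349515039/1265081326482 - 518*√93/1897621989723 ≈ 324.00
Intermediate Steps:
Y(K) = 0 (Y(K) = 2 - 2 = 0)
I(t) = 324 (I(t) = (0 - 18)² = (-18)² = 324)
1/(n(837) - 4772322) + I(-2055) = 1/(2072*√837 - 4772322) + 324 = 1/(2072*(3*√93) - 4772322) + 324 = 1/(6216*√93 - 4772322) + 324 = 1/(-4772322 + 6216*√93) + 324 = 324 + 1/(-4772322 + 6216*√93)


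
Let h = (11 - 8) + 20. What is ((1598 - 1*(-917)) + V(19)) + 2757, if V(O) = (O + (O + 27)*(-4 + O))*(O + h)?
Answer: 35050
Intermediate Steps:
h = 23 (h = 3 + 20 = 23)
V(O) = (23 + O)*(O + (-4 + O)*(27 + O)) (V(O) = (O + (O + 27)*(-4 + O))*(O + 23) = (O + (27 + O)*(-4 + O))*(23 + O) = (O + (-4 + O)*(27 + O))*(23 + O) = (23 + O)*(O + (-4 + O)*(27 + O)))
((1598 - 1*(-917)) + V(19)) + 2757 = ((1598 - 1*(-917)) + (-2484 + 19**3 + 47*19**2 + 444*19)) + 2757 = ((1598 + 917) + (-2484 + 6859 + 47*361 + 8436)) + 2757 = (2515 + (-2484 + 6859 + 16967 + 8436)) + 2757 = (2515 + 29778) + 2757 = 32293 + 2757 = 35050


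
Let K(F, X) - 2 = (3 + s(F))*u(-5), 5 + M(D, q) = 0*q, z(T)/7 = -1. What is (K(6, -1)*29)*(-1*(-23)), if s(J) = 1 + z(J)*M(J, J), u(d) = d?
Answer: -128731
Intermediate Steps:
z(T) = -7 (z(T) = 7*(-1) = -7)
M(D, q) = -5 (M(D, q) = -5 + 0*q = -5 + 0 = -5)
s(J) = 36 (s(J) = 1 - 7*(-5) = 1 + 35 = 36)
K(F, X) = -193 (K(F, X) = 2 + (3 + 36)*(-5) = 2 + 39*(-5) = 2 - 195 = -193)
(K(6, -1)*29)*(-1*(-23)) = (-193*29)*(-1*(-23)) = -5597*23 = -128731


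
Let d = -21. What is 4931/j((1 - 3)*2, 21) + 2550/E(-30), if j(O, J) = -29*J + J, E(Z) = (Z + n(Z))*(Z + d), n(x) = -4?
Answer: -69127/9996 ≈ -6.9155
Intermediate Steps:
E(Z) = (-21 + Z)*(-4 + Z) (E(Z) = (Z - 4)*(Z - 21) = (-4 + Z)*(-21 + Z) = (-21 + Z)*(-4 + Z))
j(O, J) = -28*J
4931/j((1 - 3)*2, 21) + 2550/E(-30) = 4931/((-28*21)) + 2550/(84 + (-30)² - 25*(-30)) = 4931/(-588) + 2550/(84 + 900 + 750) = 4931*(-1/588) + 2550/1734 = -4931/588 + 2550*(1/1734) = -4931/588 + 25/17 = -69127/9996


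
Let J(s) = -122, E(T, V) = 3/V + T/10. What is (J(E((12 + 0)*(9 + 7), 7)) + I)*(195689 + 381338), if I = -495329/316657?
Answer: -2052510375731/28787 ≈ -7.1300e+7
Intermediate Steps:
E(T, V) = 3/V + T/10 (E(T, V) = 3/V + T*(1/10) = 3/V + T/10)
I = -495329/316657 (I = -495329*1/316657 = -495329/316657 ≈ -1.5642)
(J(E((12 + 0)*(9 + 7), 7)) + I)*(195689 + 381338) = (-122 - 495329/316657)*(195689 + 381338) = -39127483/316657*577027 = -2052510375731/28787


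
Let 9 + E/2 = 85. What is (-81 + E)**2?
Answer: 5041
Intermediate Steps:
E = 152 (E = -18 + 2*85 = -18 + 170 = 152)
(-81 + E)**2 = (-81 + 152)**2 = 71**2 = 5041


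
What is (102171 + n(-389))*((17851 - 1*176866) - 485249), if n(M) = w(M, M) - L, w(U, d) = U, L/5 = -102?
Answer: -65903053088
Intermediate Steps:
L = -510 (L = 5*(-102) = -510)
n(M) = 510 + M (n(M) = M - 1*(-510) = M + 510 = 510 + M)
(102171 + n(-389))*((17851 - 1*176866) - 485249) = (102171 + (510 - 389))*((17851 - 1*176866) - 485249) = (102171 + 121)*((17851 - 176866) - 485249) = 102292*(-159015 - 485249) = 102292*(-644264) = -65903053088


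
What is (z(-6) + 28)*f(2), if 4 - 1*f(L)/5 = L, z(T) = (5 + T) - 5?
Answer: 220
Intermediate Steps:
z(T) = T
f(L) = 20 - 5*L
(z(-6) + 28)*f(2) = (-6 + 28)*(20 - 5*2) = 22*(20 - 10) = 22*10 = 220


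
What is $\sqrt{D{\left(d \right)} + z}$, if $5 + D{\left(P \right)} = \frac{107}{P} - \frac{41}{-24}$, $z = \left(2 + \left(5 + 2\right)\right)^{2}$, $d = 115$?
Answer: $\frac{\sqrt{149759670}}{1380} \approx 8.8678$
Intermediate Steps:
$z = 81$ ($z = \left(2 + 7\right)^{2} = 9^{2} = 81$)
$D{\left(P \right)} = - \frac{79}{24} + \frac{107}{P}$ ($D{\left(P \right)} = -5 + \left(\frac{107}{P} - \frac{41}{-24}\right) = -5 + \left(\frac{107}{P} - - \frac{41}{24}\right) = -5 + \left(\frac{107}{P} + \frac{41}{24}\right) = -5 + \left(\frac{41}{24} + \frac{107}{P}\right) = - \frac{79}{24} + \frac{107}{P}$)
$\sqrt{D{\left(d \right)} + z} = \sqrt{\left(- \frac{79}{24} + \frac{107}{115}\right) + 81} = \sqrt{- \frac{6517}{2760} + 81} = \sqrt{\frac{217043}{2760}} = \frac{\sqrt{149759670}}{1380}$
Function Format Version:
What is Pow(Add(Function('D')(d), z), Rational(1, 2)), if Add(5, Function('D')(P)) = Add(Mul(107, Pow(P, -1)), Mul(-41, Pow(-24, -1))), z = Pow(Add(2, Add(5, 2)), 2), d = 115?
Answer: Mul(Rational(1, 1380), Pow(149759670, Rational(1, 2))) ≈ 8.8678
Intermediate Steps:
z = 81 (z = Pow(Add(2, 7), 2) = Pow(9, 2) = 81)
Function('D')(P) = Add(Rational(-79, 24), Mul(107, Pow(P, -1))) (Function('D')(P) = Add(-5, Add(Mul(107, Pow(P, -1)), Mul(-41, Pow(-24, -1)))) = Add(-5, Add(Mul(107, Pow(P, -1)), Mul(-41, Rational(-1, 24)))) = Add(-5, Add(Mul(107, Pow(P, -1)), Rational(41, 24))) = Add(-5, Add(Rational(41, 24), Mul(107, Pow(P, -1)))) = Add(Rational(-79, 24), Mul(107, Pow(P, -1))))
Pow(Add(Function('D')(d), z), Rational(1, 2)) = Pow(Add(Add(Rational(-79, 24), Mul(107, Pow(115, -1))), 81), Rational(1, 2)) = Pow(Add(Add(Rational(-79, 24), Mul(107, Rational(1, 115))), 81), Rational(1, 2)) = Pow(Add(Add(Rational(-79, 24), Rational(107, 115)), 81), Rational(1, 2)) = Pow(Add(Rational(-6517, 2760), 81), Rational(1, 2)) = Pow(Rational(217043, 2760), Rational(1, 2)) = Mul(Rational(1, 1380), Pow(149759670, Rational(1, 2)))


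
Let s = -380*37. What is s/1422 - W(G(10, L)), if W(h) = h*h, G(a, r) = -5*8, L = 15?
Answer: -1144630/711 ≈ -1609.9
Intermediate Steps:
G(a, r) = -40
s = -14060
W(h) = h²
s/1422 - W(G(10, L)) = -14060/1422 - 1*(-40)² = -14060*1/1422 - 1*1600 = -7030/711 - 1600 = -1144630/711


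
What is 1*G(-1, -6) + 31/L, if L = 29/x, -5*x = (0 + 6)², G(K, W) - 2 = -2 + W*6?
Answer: -6336/145 ≈ -43.697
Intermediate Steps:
G(K, W) = 6*W (G(K, W) = 2 + (-2 + W*6) = 2 + (-2 + 6*W) = 6*W)
x = -36/5 (x = -(0 + 6)²/5 = -⅕*6² = -⅕*36 = -36/5 ≈ -7.2000)
L = -145/36 (L = 29/(-36/5) = 29*(-5/36) = -145/36 ≈ -4.0278)
1*G(-1, -6) + 31/L = 1*(6*(-6)) + 31/(-145/36) = 1*(-36) + 31*(-36/145) = -36 - 1116/145 = -6336/145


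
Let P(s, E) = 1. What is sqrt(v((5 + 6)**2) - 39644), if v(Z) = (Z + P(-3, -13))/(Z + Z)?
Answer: I*sqrt(4796863)/11 ≈ 199.11*I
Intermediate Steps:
v(Z) = (1 + Z)/(2*Z) (v(Z) = (Z + 1)/(Z + Z) = (1 + Z)/((2*Z)) = (1 + Z)*(1/(2*Z)) = (1 + Z)/(2*Z))
sqrt(v((5 + 6)**2) - 39644) = sqrt((1 + (5 + 6)**2)/(2*((5 + 6)**2)) - 39644) = sqrt((1 + 11**2)/(2*(11**2)) - 39644) = sqrt((1/2)*(1 + 121)/121 - 39644) = sqrt((1/2)*(1/121)*122 - 39644) = sqrt(61/121 - 39644) = sqrt(-4796863/121) = I*sqrt(4796863)/11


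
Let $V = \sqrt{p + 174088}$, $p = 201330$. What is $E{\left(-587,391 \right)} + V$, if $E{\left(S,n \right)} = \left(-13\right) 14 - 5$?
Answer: $-187 + \sqrt{375418} \approx 425.71$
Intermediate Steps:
$E{\left(S,n \right)} = -187$ ($E{\left(S,n \right)} = -182 - 5 = -187$)
$V = \sqrt{375418}$ ($V = \sqrt{201330 + 174088} = \sqrt{375418} \approx 612.71$)
$E{\left(-587,391 \right)} + V = -187 + \sqrt{375418}$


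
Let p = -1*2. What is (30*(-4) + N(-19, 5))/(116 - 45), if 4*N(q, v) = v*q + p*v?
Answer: -585/284 ≈ -2.0599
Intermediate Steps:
p = -2
N(q, v) = -v/2 + q*v/4 (N(q, v) = (v*q - 2*v)/4 = (q*v - 2*v)/4 = (-2*v + q*v)/4 = -v/2 + q*v/4)
(30*(-4) + N(-19, 5))/(116 - 45) = (30*(-4) + (1/4)*5*(-2 - 19))/(116 - 45) = (-120 + (1/4)*5*(-21))/71 = (-120 - 105/4)*(1/71) = -585/4*1/71 = -585/284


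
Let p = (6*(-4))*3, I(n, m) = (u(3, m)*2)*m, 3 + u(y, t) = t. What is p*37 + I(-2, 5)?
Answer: -2644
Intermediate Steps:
u(y, t) = -3 + t
I(n, m) = m*(-6 + 2*m) (I(n, m) = ((-3 + m)*2)*m = (-6 + 2*m)*m = m*(-6 + 2*m))
p = -72 (p = -24*3 = -72)
p*37 + I(-2, 5) = -72*37 + 2*5*(-3 + 5) = -2664 + 2*5*2 = -2664 + 20 = -2644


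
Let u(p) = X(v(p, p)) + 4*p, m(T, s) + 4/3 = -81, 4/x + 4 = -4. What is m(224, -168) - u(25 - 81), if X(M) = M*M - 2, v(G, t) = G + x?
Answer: -36583/12 ≈ -3048.6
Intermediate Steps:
x = -½ (x = 4/(-4 - 4) = 4/(-8) = 4*(-⅛) = -½ ≈ -0.50000)
m(T, s) = -247/3 (m(T, s) = -4/3 - 81 = -247/3)
v(G, t) = -½ + G (v(G, t) = G - ½ = -½ + G)
X(M) = -2 + M² (X(M) = M² - 2 = -2 + M²)
u(p) = -2 + (-½ + p)² + 4*p (u(p) = (-2 + (-½ + p)²) + 4*p = -2 + (-½ + p)² + 4*p)
m(224, -168) - u(25 - 81) = -247/3 - (-7/4 + (25 - 81)² + 3*(25 - 81)) = -247/3 - (-7/4 + (-56)² + 3*(-56)) = -247/3 - (-7/4 + 3136 - 168) = -247/3 - 1*11865/4 = -247/3 - 11865/4 = -36583/12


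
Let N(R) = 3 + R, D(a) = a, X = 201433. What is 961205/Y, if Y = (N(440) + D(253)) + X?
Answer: 961205/202129 ≈ 4.7554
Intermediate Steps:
Y = 202129 (Y = ((3 + 440) + 253) + 201433 = (443 + 253) + 201433 = 696 + 201433 = 202129)
961205/Y = 961205/202129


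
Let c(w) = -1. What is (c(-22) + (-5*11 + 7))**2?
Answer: 2401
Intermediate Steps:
(c(-22) + (-5*11 + 7))**2 = (-1 + (-5*11 + 7))**2 = (-1 + (-55 + 7))**2 = (-1 - 48)**2 = (-49)**2 = 2401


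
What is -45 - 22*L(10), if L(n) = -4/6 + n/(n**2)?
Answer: -488/15 ≈ -32.533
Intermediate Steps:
L(n) = -2/3 + 1/n (L(n) = -4*1/6 + n/n**2 = -2/3 + 1/n)
-45 - 22*L(10) = -45 - 22*(-2/3 + 1/10) = -45 - 22*(-17/30) = -45 + 187/15 = -488/15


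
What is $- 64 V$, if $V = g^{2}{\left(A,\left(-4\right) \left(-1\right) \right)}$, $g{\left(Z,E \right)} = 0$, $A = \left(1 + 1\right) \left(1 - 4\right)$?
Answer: $0$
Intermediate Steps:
$A = -6$ ($A = 2 \left(-3\right) = -6$)
$V = 0$ ($V = 0^{2} = 0$)
$- 64 V = \left(-64\right) 0 = 0$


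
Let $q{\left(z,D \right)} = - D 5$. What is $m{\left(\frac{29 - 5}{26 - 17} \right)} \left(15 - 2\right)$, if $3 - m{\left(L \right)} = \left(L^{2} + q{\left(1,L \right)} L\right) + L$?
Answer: $\frac{3367}{9} \approx 374.11$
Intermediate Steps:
$q{\left(z,D \right)} = - 5 D$
$m{\left(L \right)} = 3 - L + 4 L^{2}$ ($m{\left(L \right)} = 3 - \left(\left(L^{2} + - 5 L L\right) + L\right) = 3 - \left(\left(L^{2} - 5 L^{2}\right) + L\right) = 3 - \left(- 4 L^{2} + L\right) = 3 - \left(L - 4 L^{2}\right) = 3 + \left(- L + 4 L^{2}\right) = 3 - L + 4 L^{2}$)
$m{\left(\frac{29 - 5}{26 - 17} \right)} \left(15 - 2\right) = \left(3 - \frac{29 - 5}{26 - 17} + 4 \left(\frac{29 - 5}{26 - 17}\right)^{2}\right) \left(15 - 2\right) = \left(3 - \frac{24}{9} + 4 \left(\frac{24}{9}\right)^{2}\right) \left(15 - 2\right) = \left(3 - 24 \cdot \frac{1}{9} + 4 \left(24 \cdot \frac{1}{9}\right)^{2}\right) 13 = \left(3 - \frac{8}{3} + 4 \left(\frac{8}{3}\right)^{2}\right) 13 = \left(3 - \frac{8}{3} + 4 \cdot \frac{64}{9}\right) 13 = \left(3 - \frac{8}{3} + \frac{256}{9}\right) 13 = \frac{259}{9} \cdot 13 = \frac{3367}{9}$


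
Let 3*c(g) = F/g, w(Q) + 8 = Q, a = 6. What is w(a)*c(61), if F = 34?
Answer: -68/183 ≈ -0.37158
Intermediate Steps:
w(Q) = -8 + Q
c(g) = 34/(3*g) (c(g) = (34/g)/3 = 34/(3*g))
w(a)*c(61) = (-8 + 6)*((34/3)/61) = -68/(3*61) = -2*34/183 = -68/183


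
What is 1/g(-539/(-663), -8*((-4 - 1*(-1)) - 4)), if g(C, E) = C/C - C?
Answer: 663/124 ≈ 5.3468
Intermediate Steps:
g(C, E) = 1 - C
1/g(-539/(-663), -8*((-4 - 1*(-1)) - 4)) = 1/(1 - (-539)/(-663)) = 1/(1 - (-539)*(-1)/663) = 1/(1 - 1*539/663) = 1/(1 - 539/663) = 1/(124/663) = 663/124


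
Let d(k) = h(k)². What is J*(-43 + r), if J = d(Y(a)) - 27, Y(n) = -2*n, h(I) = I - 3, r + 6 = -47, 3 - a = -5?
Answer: -32064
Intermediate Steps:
a = 8 (a = 3 - 1*(-5) = 3 + 5 = 8)
r = -53 (r = -6 - 47 = -53)
h(I) = -3 + I
d(k) = (-3 + k)²
J = 334 (J = (-3 - 2*8)² - 27 = (-3 - 16)² - 27 = (-19)² - 27 = 361 - 27 = 334)
J*(-43 + r) = 334*(-43 - 53) = 334*(-96) = -32064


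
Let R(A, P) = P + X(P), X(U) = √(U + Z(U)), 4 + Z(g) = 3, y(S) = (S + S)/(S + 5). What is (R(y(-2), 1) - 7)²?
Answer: 36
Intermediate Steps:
y(S) = 2*S/(5 + S) (y(S) = (2*S)/(5 + S) = 2*S/(5 + S))
Z(g) = -1 (Z(g) = -4 + 3 = -1)
X(U) = √(-1 + U) (X(U) = √(U - 1) = √(-1 + U))
R(A, P) = P + √(-1 + P)
(R(y(-2), 1) - 7)² = ((1 + √(-1 + 1)) - 7)² = ((1 + √0) - 7)² = ((1 + 0) - 7)² = (1 - 7)² = (-6)² = 36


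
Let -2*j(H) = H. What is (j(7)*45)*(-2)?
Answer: 315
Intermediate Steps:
j(H) = -H/2
(j(7)*45)*(-2) = (-½*7*45)*(-2) = -7/2*45*(-2) = -315/2*(-2) = 315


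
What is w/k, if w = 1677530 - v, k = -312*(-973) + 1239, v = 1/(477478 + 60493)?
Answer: 300820830543/54660543455 ≈ 5.5034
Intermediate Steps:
v = 1/537971 ≈ 1.8588e-6
k = 304815 (k = 303576 + 1239 = 304815)
w = 902462491629/537971 (w = 1677530 - 1*1/537971 = 1677530 - 1/537971 = 902462491629/537971 ≈ 1.6775e+6)
w/k = (902462491629/537971)/304815 = (902462491629/537971)*(1/304815) = 300820830543/54660543455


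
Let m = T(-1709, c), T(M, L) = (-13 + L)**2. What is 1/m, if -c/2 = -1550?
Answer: 1/9529569 ≈ 1.0494e-7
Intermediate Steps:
c = 3100 (c = -2*(-1550) = 3100)
m = 9529569 (m = (-13 + 3100)**2 = 3087**2 = 9529569)
1/m = 1/9529569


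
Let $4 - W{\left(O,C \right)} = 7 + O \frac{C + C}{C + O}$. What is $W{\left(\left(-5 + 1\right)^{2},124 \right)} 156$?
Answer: $- \frac{171132}{35} \approx -4889.5$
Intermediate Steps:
$W{\left(O,C \right)} = -3 - \frac{2 C O}{C + O}$ ($W{\left(O,C \right)} = 4 - \left(7 + O \frac{C + C}{C + O}\right) = 4 - \left(7 + O \frac{2 C}{C + O}\right) = 4 - \left(7 + \frac{2 C O}{C + O}\right) = -3 - \frac{2 C O}{C + O}$)
$W{\left(\left(-5 + 1\right)^{2},124 \right)} 156 = \frac{\left(-3\right) 124 - 3 \left(-5 + 1\right)^{2} - 248 \left(-5 + 1\right)^{2}}{124 + \left(-5 + 1\right)^{2}} \cdot 156 = \frac{-372 - 3 \left(-4\right)^{2} - 248 \left(-4\right)^{2}}{124 + \left(-4\right)^{2}} \cdot 156 = \frac{-372 - 48 - 248 \cdot 16}{124 + 16} \cdot 156 = \frac{-372 - 48 - 3968}{140} \cdot 156 = \frac{1}{140} \left(-4388\right) 156 = \left(- \frac{1097}{35}\right) 156 = - \frac{171132}{35}$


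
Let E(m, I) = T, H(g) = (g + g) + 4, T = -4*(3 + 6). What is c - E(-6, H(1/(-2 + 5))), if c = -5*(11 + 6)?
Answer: -49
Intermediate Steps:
T = -36 (T = -4*9 = -36)
H(g) = 4 + 2*g (H(g) = 2*g + 4 = 4 + 2*g)
c = -85 (c = -5*17 = -85)
E(m, I) = -36
c - E(-6, H(1/(-2 + 5))) = -85 - 1*(-36) = -85 + 36 = -49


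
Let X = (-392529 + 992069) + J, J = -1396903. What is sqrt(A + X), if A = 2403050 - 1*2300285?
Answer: I*sqrt(694598) ≈ 833.43*I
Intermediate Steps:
A = 102765 (A = 2403050 - 2300285 = 102765)
X = -797363 (X = (-392529 + 992069) - 1396903 = 599540 - 1396903 = -797363)
sqrt(A + X) = sqrt(102765 - 797363) = sqrt(-694598) = I*sqrt(694598)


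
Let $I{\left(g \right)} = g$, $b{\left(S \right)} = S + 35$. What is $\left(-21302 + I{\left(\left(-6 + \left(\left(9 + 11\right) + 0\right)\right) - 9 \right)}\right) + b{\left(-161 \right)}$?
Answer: $-21423$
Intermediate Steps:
$b{\left(S \right)} = 35 + S$
$\left(-21302 + I{\left(\left(-6 + \left(\left(9 + 11\right) + 0\right)\right) - 9 \right)}\right) + b{\left(-161 \right)} = \left(-21302 + \left(\left(-6 + \left(\left(9 + 11\right) + 0\right)\right) - 9\right)\right) + \left(35 - 161\right) = \left(-21302 + \left(\left(-6 + \left(20 + 0\right)\right) - 9\right)\right) - 126 = \left(-21302 + \left(\left(-6 + 20\right) - 9\right)\right) - 126 = \left(-21302 + \left(14 - 9\right)\right) - 126 = \left(-21302 + 5\right) - 126 = -21297 - 126 = -21423$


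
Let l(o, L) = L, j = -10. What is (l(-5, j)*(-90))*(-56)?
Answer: -50400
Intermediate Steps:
(l(-5, j)*(-90))*(-56) = -10*(-90)*(-56) = 900*(-56) = -50400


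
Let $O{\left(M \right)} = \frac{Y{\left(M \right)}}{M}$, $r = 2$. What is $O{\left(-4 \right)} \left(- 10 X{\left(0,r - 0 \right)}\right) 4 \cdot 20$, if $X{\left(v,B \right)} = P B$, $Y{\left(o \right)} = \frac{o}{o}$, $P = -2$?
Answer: $-800$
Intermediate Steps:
$Y{\left(o \right)} = 1$
$O{\left(M \right)} = \frac{1}{M}$ ($O{\left(M \right)} = 1 \frac{1}{M} = \frac{1}{M}$)
$X{\left(v,B \right)} = - 2 B$
$O{\left(-4 \right)} \left(- 10 X{\left(0,r - 0 \right)}\right) 4 \cdot 20 = \frac{\left(-10\right) \left(- 2 \left(2 - 0\right)\right)}{-4} \cdot 4 \cdot 20 = - \frac{\left(-10\right) \left(- 2 \left(2 + 0\right)\right)}{4} \cdot 80 = - \frac{\left(-10\right) \left(\left(-2\right) 2\right)}{4} \cdot 80 = - \frac{\left(-10\right) \left(-4\right)}{4} \cdot 80 = \left(- \frac{1}{4}\right) 40 \cdot 80 = \left(-10\right) 80 = -800$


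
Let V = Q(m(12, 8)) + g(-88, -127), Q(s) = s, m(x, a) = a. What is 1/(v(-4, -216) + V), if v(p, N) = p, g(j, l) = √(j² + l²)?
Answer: -4/23857 + √23873/23857 ≈ 0.0063088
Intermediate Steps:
V = 8 + √23873 (V = 8 + √((-88)² + (-127)²) = 8 + √(7744 + 16129) = 8 + √23873 ≈ 162.51)
1/(v(-4, -216) + V) = 1/(-4 + (8 + √23873)) = 1/(4 + √23873)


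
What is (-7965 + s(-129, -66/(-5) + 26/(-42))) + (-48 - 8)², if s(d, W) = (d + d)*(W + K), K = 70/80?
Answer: -1162089/140 ≈ -8300.6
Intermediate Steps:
K = 7/8 (K = 70*(1/80) = 7/8 ≈ 0.87500)
s(d, W) = 2*d*(7/8 + W) (s(d, W) = (d + d)*(W + 7/8) = (2*d)*(7/8 + W) = 2*d*(7/8 + W))
(-7965 + s(-129, -66/(-5) + 26/(-42))) + (-48 - 8)² = (-7965 + (¼)*(-129)*(7 + 8*(-66/(-5) + 26/(-42)))) + (-48 - 8)² = (-7965 + (¼)*(-129)*(7 + 8*(-66*(-⅕) + 26*(-1/42)))) + (-56)² = (-7965 + (¼)*(-129)*(7 + 8*(66/5 - 13/21))) + 3136 = (-7965 + (¼)*(-129)*(7 + 8*(1321/105))) + 3136 = (-7965 + (¼)*(-129)*(7 + 10568/105)) + 3136 = (-7965 + (¼)*(-129)*(11303/105)) + 3136 = (-7965 - 486029/140) + 3136 = -1601129/140 + 3136 = -1162089/140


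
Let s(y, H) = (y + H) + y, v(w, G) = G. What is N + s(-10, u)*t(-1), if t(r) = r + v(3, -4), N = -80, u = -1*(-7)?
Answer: -15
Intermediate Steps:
u = 7
s(y, H) = H + 2*y (s(y, H) = (H + y) + y = H + 2*y)
t(r) = -4 + r (t(r) = r - 4 = -4 + r)
N + s(-10, u)*t(-1) = -80 + (7 + 2*(-10))*(-4 - 1) = -80 + (7 - 20)*(-5) = -80 - 13*(-5) = -80 + 65 = -15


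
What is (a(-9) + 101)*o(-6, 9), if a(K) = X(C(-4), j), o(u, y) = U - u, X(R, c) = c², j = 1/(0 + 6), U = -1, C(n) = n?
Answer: 18185/36 ≈ 505.14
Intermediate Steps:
j = ⅙ (j = 1/6 = ⅙ ≈ 0.16667)
o(u, y) = -1 - u
a(K) = 1/36 (a(K) = (⅙)² = 1/36)
(a(-9) + 101)*o(-6, 9) = (1/36 + 101)*(-1 - 1*(-6)) = 3637*(-1 + 6)/36 = (3637/36)*5 = 18185/36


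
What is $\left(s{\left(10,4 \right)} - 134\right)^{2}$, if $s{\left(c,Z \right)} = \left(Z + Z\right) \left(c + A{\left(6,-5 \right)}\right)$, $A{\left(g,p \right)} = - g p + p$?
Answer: $21316$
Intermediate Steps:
$A{\left(g,p \right)} = p - g p$ ($A{\left(g,p \right)} = - g p + p = p - g p$)
$s{\left(c,Z \right)} = 2 Z \left(25 + c\right)$ ($s{\left(c,Z \right)} = \left(Z + Z\right) \left(c - 5 \left(1 - 6\right)\right) = 2 Z \left(c - 5 \left(1 - 6\right)\right) = 2 Z \left(c - -25\right) = 2 Z \left(c + 25\right) = 2 Z \left(25 + c\right)$)
$\left(s{\left(10,4 \right)} - 134\right)^{2} = \left(2 \cdot 4 \left(25 + 10\right) - 134\right)^{2} = \left(2 \cdot 4 \cdot 35 - 134\right)^{2} = \left(280 - 134\right)^{2} = 146^{2} = 21316$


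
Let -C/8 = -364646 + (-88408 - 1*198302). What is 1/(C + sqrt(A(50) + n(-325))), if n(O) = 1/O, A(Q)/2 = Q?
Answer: 1693525600/8824704485676301 - 15*sqrt(46943)/8824704485676301 ≈ 1.9191e-7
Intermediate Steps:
A(Q) = 2*Q
C = 5210848 (C = -8*(-364646 + (-88408 - 1*198302)) = -8*(-364646 + (-88408 - 198302)) = -8*(-364646 - 286710) = -8*(-651356) = 5210848)
1/(C + sqrt(A(50) + n(-325))) = 1/(5210848 + sqrt(2*50 + 1/(-325))) = 1/(5210848 + sqrt(100 - 1/325)) = 1/(5210848 + sqrt(32499/325)) = 1/(5210848 + 3*sqrt(46943)/65)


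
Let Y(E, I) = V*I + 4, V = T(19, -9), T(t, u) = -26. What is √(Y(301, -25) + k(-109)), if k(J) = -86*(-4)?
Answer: √998 ≈ 31.591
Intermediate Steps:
V = -26
k(J) = 344
Y(E, I) = 4 - 26*I (Y(E, I) = -26*I + 4 = 4 - 26*I)
√(Y(301, -25) + k(-109)) = √((4 - 26*(-25)) + 344) = √((4 + 650) + 344) = √(654 + 344) = √998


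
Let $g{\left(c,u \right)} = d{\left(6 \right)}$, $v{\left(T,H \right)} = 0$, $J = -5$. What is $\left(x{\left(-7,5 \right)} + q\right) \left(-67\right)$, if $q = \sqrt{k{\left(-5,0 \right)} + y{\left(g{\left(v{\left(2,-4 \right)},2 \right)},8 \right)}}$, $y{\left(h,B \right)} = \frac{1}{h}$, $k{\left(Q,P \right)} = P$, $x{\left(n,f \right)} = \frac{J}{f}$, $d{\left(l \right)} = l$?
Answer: $67 - \frac{67 \sqrt{6}}{6} \approx 39.647$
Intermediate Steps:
$x{\left(n,f \right)} = - \frac{5}{f}$
$g{\left(c,u \right)} = 6$
$q = \frac{\sqrt{6}}{6}$ ($q = \sqrt{0 + \frac{1}{6}} = \sqrt{\frac{1}{6}} = \frac{\sqrt{6}}{6} \approx 0.40825$)
$\left(x{\left(-7,5 \right)} + q\right) \left(-67\right) = \left(- \frac{5}{5} + \frac{\sqrt{6}}{6}\right) \left(-67\right) = \left(\left(-5\right) \frac{1}{5} + \frac{\sqrt{6}}{6}\right) \left(-67\right) = \left(-1 + \frac{\sqrt{6}}{6}\right) \left(-67\right) = 67 - \frac{67 \sqrt{6}}{6}$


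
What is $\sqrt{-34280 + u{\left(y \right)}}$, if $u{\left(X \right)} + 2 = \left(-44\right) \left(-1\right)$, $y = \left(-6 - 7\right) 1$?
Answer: $i \sqrt{34238} \approx 185.04 i$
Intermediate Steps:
$y = -13$ ($y = \left(-13\right) 1 = -13$)
$u{\left(X \right)} = 42$ ($u{\left(X \right)} = -2 - -44 = -2 + 44 = 42$)
$\sqrt{-34280 + u{\left(y \right)}} = \sqrt{-34280 + 42} = \sqrt{-34238} = i \sqrt{34238}$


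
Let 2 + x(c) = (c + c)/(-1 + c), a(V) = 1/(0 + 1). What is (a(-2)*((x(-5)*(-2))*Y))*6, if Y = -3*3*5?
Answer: -180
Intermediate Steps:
a(V) = 1 (a(V) = 1/1 = 1)
Y = -45 (Y = -9*5 = -45)
x(c) = -2 + 2*c/(-1 + c) (x(c) = -2 + (c + c)/(-1 + c) = -2 + (2*c)/(-1 + c) = -2 + 2*c/(-1 + c))
(a(-2)*((x(-5)*(-2))*Y))*6 = (1*(((2/(-1 - 5))*(-2))*(-45)))*6 = (1*(((2/(-6))*(-2))*(-45)))*6 = (1*(((2*(-⅙))*(-2))*(-45)))*6 = (1*(-⅓*(-2)*(-45)))*6 = (1*((⅔)*(-45)))*6 = (1*(-30))*6 = -30*6 = -180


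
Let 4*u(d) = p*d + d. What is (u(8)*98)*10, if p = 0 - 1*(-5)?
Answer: 11760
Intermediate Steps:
p = 5 (p = 0 + 5 = 5)
u(d) = 3*d/2 (u(d) = (5*d + d)/4 = (6*d)/4 = 3*d/2)
(u(8)*98)*10 = (((3/2)*8)*98)*10 = (12*98)*10 = 1176*10 = 11760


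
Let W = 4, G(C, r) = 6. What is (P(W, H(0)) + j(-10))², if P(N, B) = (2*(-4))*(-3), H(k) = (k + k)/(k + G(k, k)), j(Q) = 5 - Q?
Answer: 1521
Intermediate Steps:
H(k) = 2*k/(6 + k) (H(k) = (k + k)/(k + 6) = (2*k)/(6 + k) = 2*k/(6 + k))
P(N, B) = 24 (P(N, B) = -8*(-3) = 24)
(P(W, H(0)) + j(-10))² = (24 + (5 - 1*(-10)))² = (24 + (5 + 10))² = (24 + 15)² = 39² = 1521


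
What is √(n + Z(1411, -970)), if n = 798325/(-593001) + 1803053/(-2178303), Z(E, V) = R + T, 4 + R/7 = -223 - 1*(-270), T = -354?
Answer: I*√126285708064791633357709/47842068789 ≈ 7.4279*I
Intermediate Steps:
R = 301 (R = -28 + 7*(-223 - 1*(-270)) = -28 + 7*(-223 + 270) = -28 + 7*47 = -28 + 329 = 301)
Z(E, V) = -53 (Z(E, V) = 301 - 354 = -53)
n = -936068658176/430578619101 (n = 798325*(-1/593001) + 1803053*(-1/2178303) = -798325/593001 - 1803053/2178303 = -936068658176/430578619101 ≈ -2.1740)
√(n + Z(1411, -970)) = √(-936068658176/430578619101 - 53) = √(-23756735470529/430578619101) = I*√126285708064791633357709/47842068789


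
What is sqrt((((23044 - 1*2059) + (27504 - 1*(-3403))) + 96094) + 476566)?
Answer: 2*sqrt(156138) ≈ 790.29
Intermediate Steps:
sqrt((((23044 - 1*2059) + (27504 - 1*(-3403))) + 96094) + 476566) = sqrt((((23044 - 2059) + (27504 + 3403)) + 96094) + 476566) = sqrt(((20985 + 30907) + 96094) + 476566) = sqrt((51892 + 96094) + 476566) = sqrt(147986 + 476566) = sqrt(624552) = 2*sqrt(156138)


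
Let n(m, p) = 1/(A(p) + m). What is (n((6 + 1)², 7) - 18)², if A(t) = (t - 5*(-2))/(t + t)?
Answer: 159769600/494209 ≈ 323.28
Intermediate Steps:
A(t) = (10 + t)/(2*t) (A(t) = (t + 10)/((2*t)) = (10 + t)*(1/(2*t)) = (10 + t)/(2*t))
n(m, p) = 1/(m + (10 + p)/(2*p)) (n(m, p) = 1/((10 + p)/(2*p) + m) = 1/(m + (10 + p)/(2*p)))
(n((6 + 1)², 7) - 18)² = (2*7/(10 + 7 + 2*(6 + 1)²*7) - 18)² = (2*7/(10 + 7 + 2*7²*7) - 18)² = (2*7/(10 + 7 + 2*49*7) - 18)² = (2*7/(10 + 7 + 686) - 18)² = (2*7/703 - 18)² = (2*7*(1/703) - 18)² = (14/703 - 18)² = (-12640/703)² = 159769600/494209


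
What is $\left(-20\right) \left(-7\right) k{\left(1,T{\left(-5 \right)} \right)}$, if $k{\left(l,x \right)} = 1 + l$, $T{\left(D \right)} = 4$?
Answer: $280$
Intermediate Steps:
$\left(-20\right) \left(-7\right) k{\left(1,T{\left(-5 \right)} \right)} = \left(-20\right) \left(-7\right) \left(1 + 1\right) = 140 \cdot 2 = 280$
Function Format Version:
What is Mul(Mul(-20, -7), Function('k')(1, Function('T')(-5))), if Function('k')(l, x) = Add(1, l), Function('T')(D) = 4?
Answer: 280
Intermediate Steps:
Mul(Mul(-20, -7), Function('k')(1, Function('T')(-5))) = Mul(Mul(-20, -7), Add(1, 1)) = Mul(140, 2) = 280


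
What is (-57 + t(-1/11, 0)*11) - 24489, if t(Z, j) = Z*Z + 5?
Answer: -269400/11 ≈ -24491.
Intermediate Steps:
t(Z, j) = 5 + Z² (t(Z, j) = Z² + 5 = 5 + Z²)
(-57 + t(-1/11, 0)*11) - 24489 = (-57 + (5 + (-1/11)²)*11) - 24489 = (-57 + (5 + 1/121)*11) - 24489 = (-57 + (606/121)*11) - 24489 = (-57 + 606/11) - 24489 = -21/11 - 24489 = -269400/11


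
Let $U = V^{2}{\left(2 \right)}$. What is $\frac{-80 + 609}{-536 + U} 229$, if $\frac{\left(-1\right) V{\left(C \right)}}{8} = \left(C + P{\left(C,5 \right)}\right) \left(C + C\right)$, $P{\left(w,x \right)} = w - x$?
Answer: $\frac{121141}{488} \approx 248.24$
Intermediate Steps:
$V{\left(C \right)} = - 16 C \left(-5 + 2 C\right)$ ($V{\left(C \right)} = - 8 \left(C + \left(C - 5\right)\right) \left(C + C\right) = - 8 \left(C + \left(C - 5\right)\right) 2 C = - 8 \left(C + \left(-5 + C\right)\right) 2 C = - 8 \left(-5 + 2 C\right) 2 C = - 8 \cdot 2 C \left(-5 + 2 C\right) = - 16 C \left(-5 + 2 C\right)$)
$U = 1024$ ($U = \left(16 \cdot 2 \left(5 - 4\right)\right)^{2} = \left(16 \cdot 2 \cdot 1\right)^{2} = 32^{2} = 1024$)
$\frac{-80 + 609}{-536 + U} 229 = \frac{-80 + 609}{-536 + 1024} \cdot 229 = \frac{529}{488} \cdot 229 = \frac{121141}{488}$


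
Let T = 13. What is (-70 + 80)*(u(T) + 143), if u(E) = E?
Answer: 1560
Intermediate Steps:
(-70 + 80)*(u(T) + 143) = (-70 + 80)*(13 + 143) = 10*156 = 1560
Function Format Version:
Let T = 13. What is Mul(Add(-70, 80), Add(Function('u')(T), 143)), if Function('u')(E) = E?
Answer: 1560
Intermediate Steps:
Mul(Add(-70, 80), Add(Function('u')(T), 143)) = Mul(Add(-70, 80), Add(13, 143)) = Mul(10, 156) = 1560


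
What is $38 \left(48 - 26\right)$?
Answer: $836$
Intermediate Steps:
$38 \left(48 - 26\right) = 38 \cdot 22 = 836$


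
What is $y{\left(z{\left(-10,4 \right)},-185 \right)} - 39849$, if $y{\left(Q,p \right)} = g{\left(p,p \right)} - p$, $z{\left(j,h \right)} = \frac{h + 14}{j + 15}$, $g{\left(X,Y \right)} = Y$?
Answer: $-39849$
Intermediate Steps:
$z{\left(j,h \right)} = \frac{14 + h}{15 + j}$
$y{\left(Q,p \right)} = 0$ ($y{\left(Q,p \right)} = p - p = 0$)
$y{\left(z{\left(-10,4 \right)},-185 \right)} - 39849 = 0 - 39849 = -39849$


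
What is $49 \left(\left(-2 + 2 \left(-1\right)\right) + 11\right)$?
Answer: $343$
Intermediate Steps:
$49 \left(\left(-2 + 2 \left(-1\right)\right) + 11\right) = 49 \left(\left(-2 - 2\right) + 11\right) = 49 \left(-4 + 11\right) = 49 \cdot 7 = 343$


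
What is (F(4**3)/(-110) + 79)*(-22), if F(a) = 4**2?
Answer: -8674/5 ≈ -1734.8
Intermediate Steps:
F(a) = 16
(F(4**3)/(-110) + 79)*(-22) = (16/(-110) + 79)*(-22) = (16*(-1/110) + 79)*(-22) = (-8/55 + 79)*(-22) = (4337/55)*(-22) = -8674/5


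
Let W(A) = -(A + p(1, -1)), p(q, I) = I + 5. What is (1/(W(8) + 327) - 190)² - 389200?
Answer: -35036467199/99225 ≈ -3.5310e+5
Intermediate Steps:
p(q, I) = 5 + I
W(A) = -4 - A (W(A) = -(A + (5 - 1)) = -(A + 4) = -(4 + A) = -4 - A)
(1/(W(8) + 327) - 190)² - 389200 = (1/((-4 - 1*8) + 327) - 190)² - 389200 = (1/((-4 - 8) + 327) - 190)² - 389200 = (1/(-12 + 327) - 190)² - 389200 = (1/315 - 190)² - 389200 = (-59849/315)² - 389200 = 3581902801/99225 - 389200 = -35036467199/99225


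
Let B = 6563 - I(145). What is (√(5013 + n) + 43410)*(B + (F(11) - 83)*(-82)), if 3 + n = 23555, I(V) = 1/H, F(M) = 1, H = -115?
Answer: 13266148092/23 + 1528006*√28565/115 ≈ 5.7904e+8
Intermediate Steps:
I(V) = -1/115 (I(V) = 1/(-115) = -1/115)
n = 23552 (n = -3 + 23555 = 23552)
B = 754746/115 (B = 6563 - 1*(-1/115) = 6563 + 1/115 = 754746/115 ≈ 6563.0)
(√(5013 + n) + 43410)*(B + (F(11) - 83)*(-82)) = (√(5013 + 23552) + 43410)*(754746/115 + (1 - 83)*(-82)) = (√28565 + 43410)*(754746/115 - 82*(-82)) = (43410 + √28565)*(754746/115 + 6724) = (43410 + √28565)*(1528006/115) = 13266148092/23 + 1528006*√28565/115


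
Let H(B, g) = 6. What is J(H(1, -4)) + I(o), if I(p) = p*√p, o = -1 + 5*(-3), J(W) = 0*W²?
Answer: -64*I ≈ -64.0*I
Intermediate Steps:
J(W) = 0
o = -16 (o = -1 - 15 = -16)
I(p) = p^(3/2)
J(H(1, -4)) + I(o) = 0 + (-16)^(3/2) = 0 - 64*I = -64*I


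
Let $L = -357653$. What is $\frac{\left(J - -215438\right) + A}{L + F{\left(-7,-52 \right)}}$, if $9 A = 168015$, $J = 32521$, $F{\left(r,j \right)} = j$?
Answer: $- \frac{799882}{1073115} \approx -0.74538$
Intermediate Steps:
$A = \frac{56005}{3}$ ($A = \frac{1}{9} \cdot 168015 = \frac{56005}{3} \approx 18668.0$)
$\frac{\left(J - -215438\right) + A}{L + F{\left(-7,-52 \right)}} = \frac{\left(32521 - -215438\right) + \frac{56005}{3}}{-357653 - 52} = \frac{\left(32521 + 215438\right) + \frac{56005}{3}}{-357705} = \left(247959 + \frac{56005}{3}\right) \left(- \frac{1}{357705}\right) = \frac{799882}{3} \left(- \frac{1}{357705}\right) = - \frac{799882}{1073115}$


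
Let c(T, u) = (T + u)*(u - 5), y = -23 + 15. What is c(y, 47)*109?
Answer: 178542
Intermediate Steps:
y = -8
c(T, u) = (-5 + u)*(T + u) (c(T, u) = (T + u)*(-5 + u) = (-5 + u)*(T + u))
c(y, 47)*109 = (47**2 - 5*(-8) - 5*47 - 8*47)*109 = (2209 + 40 - 235 - 376)*109 = 1638*109 = 178542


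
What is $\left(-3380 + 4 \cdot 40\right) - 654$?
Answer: $-3874$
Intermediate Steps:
$\left(-3380 + 4 \cdot 40\right) - 654 = \left(-3380 + 160\right) - 654 = -3220 - 654 = -3874$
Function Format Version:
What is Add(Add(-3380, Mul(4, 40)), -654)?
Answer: -3874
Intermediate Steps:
Add(Add(-3380, Mul(4, 40)), -654) = Add(Add(-3380, 160), -654) = Add(-3220, -654) = -3874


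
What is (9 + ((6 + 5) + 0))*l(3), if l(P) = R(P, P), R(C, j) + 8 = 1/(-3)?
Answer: -500/3 ≈ -166.67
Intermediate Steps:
R(C, j) = -25/3 (R(C, j) = -8 + 1/(-3) = -8 - 1/3 = -25/3)
l(P) = -25/3
(9 + ((6 + 5) + 0))*l(3) = (9 + ((6 + 5) + 0))*(-25/3) = (9 + (11 + 0))*(-25/3) = (9 + 11)*(-25/3) = 20*(-25/3) = -500/3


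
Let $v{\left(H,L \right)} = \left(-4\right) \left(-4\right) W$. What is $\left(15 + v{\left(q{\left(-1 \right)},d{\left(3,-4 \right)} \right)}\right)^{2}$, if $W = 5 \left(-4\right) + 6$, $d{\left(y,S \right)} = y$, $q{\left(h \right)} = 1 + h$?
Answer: $43681$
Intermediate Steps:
$W = -14$ ($W = -20 + 6 = -14$)
$v{\left(H,L \right)} = -224$ ($v{\left(H,L \right)} = \left(-4\right) \left(-4\right) \left(-14\right) = 16 \left(-14\right) = -224$)
$\left(15 + v{\left(q{\left(-1 \right)},d{\left(3,-4 \right)} \right)}\right)^{2} = \left(15 - 224\right)^{2} = \left(-209\right)^{2} = 43681$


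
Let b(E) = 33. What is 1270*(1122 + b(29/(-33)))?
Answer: 1466850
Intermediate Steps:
1270*(1122 + b(29/(-33))) = 1270*(1122 + 33) = 1270*1155 = 1466850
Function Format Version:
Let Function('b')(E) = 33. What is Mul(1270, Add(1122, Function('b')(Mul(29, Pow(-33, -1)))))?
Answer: 1466850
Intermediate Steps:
Mul(1270, Add(1122, Function('b')(Mul(29, Pow(-33, -1))))) = Mul(1270, Add(1122, 33)) = Mul(1270, 1155) = 1466850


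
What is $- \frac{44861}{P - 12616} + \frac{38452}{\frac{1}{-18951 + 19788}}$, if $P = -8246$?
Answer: $\frac{671429412149}{20862} \approx 3.2184 \cdot 10^{7}$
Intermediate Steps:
$- \frac{44861}{P - 12616} + \frac{38452}{\frac{1}{-18951 + 19788}} = - \frac{44861}{-8246 - 12616} + \frac{38452}{\frac{1}{-18951 + 19788}} = - \frac{44861}{-20862} + \frac{38452}{\frac{1}{837}} = \left(-44861\right) \left(- \frac{1}{20862}\right) + 38452 \frac{1}{\frac{1}{837}} = \frac{44861}{20862} + 38452 \cdot 837 = \frac{44861}{20862} + 32184324 = \frac{671429412149}{20862}$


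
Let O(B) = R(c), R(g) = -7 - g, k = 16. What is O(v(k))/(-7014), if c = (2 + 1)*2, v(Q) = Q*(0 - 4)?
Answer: 13/7014 ≈ 0.0018534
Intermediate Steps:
v(Q) = -4*Q (v(Q) = Q*(-4) = -4*Q)
c = 6 (c = 3*2 = 6)
O(B) = -13 (O(B) = -7 - 1*6 = -7 - 6 = -13)
O(v(k))/(-7014) = -13/(-7014) = -13*(-1/7014) = 13/7014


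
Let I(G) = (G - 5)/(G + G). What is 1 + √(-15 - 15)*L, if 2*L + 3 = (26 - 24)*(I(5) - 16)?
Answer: 1 - 35*I*√30/2 ≈ 1.0 - 95.851*I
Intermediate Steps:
I(G) = (-5 + G)/(2*G) (I(G) = (-5 + G)/((2*G)) = (-5 + G)*(1/(2*G)) = (-5 + G)/(2*G))
L = -35/2 (L = -3/2 + ((26 - 24)*((½)*(-5 + 5)/5 - 16))/2 = -3/2 + (2*((½)*(⅕)*0 - 16))/2 = -3/2 + (2*(0 - 16))/2 = -3/2 + (2*(-16))/2 = -3/2 + (½)*(-32) = -3/2 - 16 = -35/2 ≈ -17.500)
1 + √(-15 - 15)*L = 1 + √(-15 - 15)*(-35/2) = 1 + √(-30)*(-35/2) = 1 + (I*√30)*(-35/2) = 1 - 35*I*√30/2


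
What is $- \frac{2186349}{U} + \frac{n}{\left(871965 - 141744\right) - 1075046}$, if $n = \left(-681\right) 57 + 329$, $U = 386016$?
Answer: $- \frac{246350270039}{44369322400} \approx -5.5523$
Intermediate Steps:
$n = -38488$ ($n = -38817 + 329 = -38488$)
$- \frac{2186349}{U} + \frac{n}{\left(871965 - 141744\right) - 1075046} = - \frac{2186349}{386016} - \frac{38488}{\left(871965 - 141744\right) - 1075046} = \left(-2186349\right) \frac{1}{386016} - \frac{38488}{730221 - 1075046} = - \frac{728783}{128672} - \frac{38488}{-344825} = - \frac{728783}{128672} - - \frac{38488}{344825} = - \frac{728783}{128672} + \frac{38488}{344825} = - \frac{246350270039}{44369322400}$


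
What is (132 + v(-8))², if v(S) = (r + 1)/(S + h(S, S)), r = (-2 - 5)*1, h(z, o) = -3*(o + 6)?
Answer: 18225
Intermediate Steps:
h(z, o) = -18 - 3*o (h(z, o) = -3*(6 + o) = -18 - 3*o)
r = -7 (r = -7*1 = -7)
v(S) = -6/(-18 - 2*S) (v(S) = (-7 + 1)/(S + (-18 - 3*S)) = -6/(-18 - 2*S))
(132 + v(-8))² = (132 + 3/(9 - 8))² = (132 + 3/1)² = (132 + 3*1)² = (132 + 3)² = 135² = 18225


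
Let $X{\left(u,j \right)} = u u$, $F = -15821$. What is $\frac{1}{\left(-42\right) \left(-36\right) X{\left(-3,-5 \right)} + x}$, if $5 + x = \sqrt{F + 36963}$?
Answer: $\frac{13603}{185020467} - \frac{31 \sqrt{22}}{185020467} \approx 7.2736 \cdot 10^{-5}$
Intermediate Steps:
$x = -5 + 31 \sqrt{22}$ ($x = -5 + \sqrt{-15821 + 36963} = -5 + \sqrt{21142} = -5 + 31 \sqrt{22} \approx 140.4$)
$X{\left(u,j \right)} = u^{2}$
$\frac{1}{\left(-42\right) \left(-36\right) X{\left(-3,-5 \right)} + x} = \frac{1}{\left(-42\right) \left(-36\right) \left(-3\right)^{2} - \left(5 - 31 \sqrt{22}\right)} = \frac{1}{1512 \cdot 9 - \left(5 - 31 \sqrt{22}\right)} = \frac{1}{13608 - \left(5 - 31 \sqrt{22}\right)} = \frac{1}{13603 + 31 \sqrt{22}}$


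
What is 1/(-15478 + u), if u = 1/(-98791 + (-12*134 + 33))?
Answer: -100366/1553464949 ≈ -6.4608e-5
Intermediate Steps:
u = -1/100366 (u = 1/(-98791 + (-1608 + 33)) = 1/(-98791 - 1575) = 1/(-100366) = -1/100366 ≈ -9.9635e-6)
1/(-15478 + u) = 1/(-15478 - 1/100366) = 1/(-1553464949/100366) = -100366/1553464949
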